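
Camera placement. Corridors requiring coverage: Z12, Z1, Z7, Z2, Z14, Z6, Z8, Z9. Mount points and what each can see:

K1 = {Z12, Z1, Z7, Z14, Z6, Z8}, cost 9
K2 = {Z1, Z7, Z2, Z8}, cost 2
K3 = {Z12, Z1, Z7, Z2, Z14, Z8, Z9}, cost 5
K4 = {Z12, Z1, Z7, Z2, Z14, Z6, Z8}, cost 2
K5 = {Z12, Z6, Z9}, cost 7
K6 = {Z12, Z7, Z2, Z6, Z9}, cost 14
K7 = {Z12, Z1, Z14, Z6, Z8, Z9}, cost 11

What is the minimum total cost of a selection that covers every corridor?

K3, K4 cover every corridor at cost 5 + 2 = 7.
Any cover uses at least 2 camera mounts; among all covering selections none totals below 7.

7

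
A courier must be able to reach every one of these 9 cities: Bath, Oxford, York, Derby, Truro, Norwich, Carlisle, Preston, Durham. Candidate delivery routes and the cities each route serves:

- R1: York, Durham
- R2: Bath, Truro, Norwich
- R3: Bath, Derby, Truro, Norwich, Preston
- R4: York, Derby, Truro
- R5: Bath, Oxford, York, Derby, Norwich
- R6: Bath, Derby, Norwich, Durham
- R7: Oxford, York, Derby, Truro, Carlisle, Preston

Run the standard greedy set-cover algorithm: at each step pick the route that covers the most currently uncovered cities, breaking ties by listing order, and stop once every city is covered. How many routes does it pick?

Pick 1: R7 covers 6 new cities (Oxford, York, Derby, Truro, Carlisle, Preston).
Pick 2: R6 covers 3 new cities (Bath, Norwich, Durham).
Greedy uses 2 routes.

2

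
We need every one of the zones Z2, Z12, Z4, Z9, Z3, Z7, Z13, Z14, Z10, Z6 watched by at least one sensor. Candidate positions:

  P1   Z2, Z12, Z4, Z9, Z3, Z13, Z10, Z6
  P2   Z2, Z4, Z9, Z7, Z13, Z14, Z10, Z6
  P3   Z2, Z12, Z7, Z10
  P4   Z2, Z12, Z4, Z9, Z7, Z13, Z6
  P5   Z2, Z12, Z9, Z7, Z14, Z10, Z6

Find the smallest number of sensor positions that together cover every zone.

P1, P2 together cover {Z2, Z12, Z4, Z9, Z3, Z7, Z13, Z14, Z10, Z6} — every zone.
No single sensor position contains all 10 zones, so 2 is optimal.

2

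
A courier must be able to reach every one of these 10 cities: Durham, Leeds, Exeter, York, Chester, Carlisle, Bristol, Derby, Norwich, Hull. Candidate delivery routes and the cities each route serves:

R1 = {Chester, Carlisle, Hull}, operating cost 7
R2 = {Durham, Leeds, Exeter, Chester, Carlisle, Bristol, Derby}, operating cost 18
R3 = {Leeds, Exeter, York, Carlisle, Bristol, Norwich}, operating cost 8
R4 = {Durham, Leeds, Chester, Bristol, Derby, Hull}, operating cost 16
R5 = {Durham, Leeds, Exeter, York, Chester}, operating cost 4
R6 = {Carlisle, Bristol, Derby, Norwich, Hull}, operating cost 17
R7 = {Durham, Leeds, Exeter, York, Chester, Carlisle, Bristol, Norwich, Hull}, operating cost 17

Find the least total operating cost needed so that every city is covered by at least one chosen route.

R5, R6 cover every city at operating cost 4 + 17 = 21.
Any cover uses at least 2 routes; among all covering selections none totals below 21.
Greedy by coverage-per-operating cost would pick R5, R3, R1, R4 for 35 — worse than the optimum 21.

21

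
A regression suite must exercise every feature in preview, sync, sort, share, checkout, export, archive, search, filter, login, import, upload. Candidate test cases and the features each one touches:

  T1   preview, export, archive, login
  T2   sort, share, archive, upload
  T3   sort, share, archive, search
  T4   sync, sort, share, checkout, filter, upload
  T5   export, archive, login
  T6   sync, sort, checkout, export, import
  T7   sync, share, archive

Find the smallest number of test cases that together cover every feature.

T1, T3, T4, T6 together cover {preview, sync, sort, share, checkout, export, archive, search, filter, login, import, upload} — every feature.
No 3 of the 7 test cases cover everything (all 35 triples fall short), so 4 is minimum.

4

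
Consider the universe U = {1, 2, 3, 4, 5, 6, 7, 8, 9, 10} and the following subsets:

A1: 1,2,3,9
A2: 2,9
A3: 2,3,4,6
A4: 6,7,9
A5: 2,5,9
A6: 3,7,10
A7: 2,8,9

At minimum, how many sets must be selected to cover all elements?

A1, A3, A5, A6, A7 together cover {1, 2, 3, 4, 5, 6, 7, 8, 9, 10} — every element.
No 4 of the 7 sets cover everything (all 35 size-4 selections fall short), so 5 is minimum.

5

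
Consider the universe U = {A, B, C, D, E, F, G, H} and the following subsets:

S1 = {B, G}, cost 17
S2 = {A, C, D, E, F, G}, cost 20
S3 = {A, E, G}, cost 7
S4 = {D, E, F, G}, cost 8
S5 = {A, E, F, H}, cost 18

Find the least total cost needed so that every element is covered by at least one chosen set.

S1, S2, S5 cover every element at cost 17 + 20 + 18 = 55.
Any cover uses at least 3 sets; among all covering selections none totals below 55.

55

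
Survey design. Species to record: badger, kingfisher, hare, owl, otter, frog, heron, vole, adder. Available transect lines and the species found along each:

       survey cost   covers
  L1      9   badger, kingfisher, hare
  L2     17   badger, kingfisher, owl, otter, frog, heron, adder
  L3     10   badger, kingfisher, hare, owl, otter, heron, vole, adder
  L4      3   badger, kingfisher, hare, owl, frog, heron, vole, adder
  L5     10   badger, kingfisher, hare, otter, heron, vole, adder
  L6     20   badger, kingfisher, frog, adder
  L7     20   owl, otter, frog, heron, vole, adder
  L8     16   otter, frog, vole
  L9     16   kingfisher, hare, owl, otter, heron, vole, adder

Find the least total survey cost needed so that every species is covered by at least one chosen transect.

L3, L4 cover every species at survey cost 10 + 3 = 13.
Any cover uses at least 2 transects; among all covering selections none totals below 13.

13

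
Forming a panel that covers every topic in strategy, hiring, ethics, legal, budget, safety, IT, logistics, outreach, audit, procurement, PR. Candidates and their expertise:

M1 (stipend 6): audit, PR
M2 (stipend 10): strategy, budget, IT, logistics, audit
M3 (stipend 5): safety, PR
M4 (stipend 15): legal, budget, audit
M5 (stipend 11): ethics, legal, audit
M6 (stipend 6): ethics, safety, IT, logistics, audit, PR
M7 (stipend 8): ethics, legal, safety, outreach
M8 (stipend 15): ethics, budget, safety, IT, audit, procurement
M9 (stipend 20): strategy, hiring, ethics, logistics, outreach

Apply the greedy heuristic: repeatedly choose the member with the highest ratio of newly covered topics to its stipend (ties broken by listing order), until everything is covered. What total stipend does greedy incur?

59

Pick 1: M6 adds 6 new (ethics, safety, IT, logistics, audit, PR) at stipend 6 (ratio 6/6).
Pick 2: M7 adds 2 new (legal, outreach) at stipend 8 (ratio 2/8).
Pick 3: M2 adds 2 new (strategy, budget) at stipend 10 (ratio 2/10).
Pick 4: M8 adds 1 new (procurement) at stipend 15 (ratio 1/15).
Pick 5: M9 adds 1 new (hiring) at stipend 20 (ratio 1/20).
Greedy total stipend: 6 + 8 + 10 + 15 + 20 = 59. (The true optimum is 48, so greedy overshoots here.)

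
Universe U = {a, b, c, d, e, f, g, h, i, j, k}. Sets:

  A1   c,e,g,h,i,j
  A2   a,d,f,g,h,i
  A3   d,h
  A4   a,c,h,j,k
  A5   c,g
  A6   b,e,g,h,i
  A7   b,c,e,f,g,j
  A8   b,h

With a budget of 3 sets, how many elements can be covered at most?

Choosing A2, A4, A6 covers {a, b, c, d, e, f, g, h, i, j, k} — 11 elements.
That is all 11 elements.

11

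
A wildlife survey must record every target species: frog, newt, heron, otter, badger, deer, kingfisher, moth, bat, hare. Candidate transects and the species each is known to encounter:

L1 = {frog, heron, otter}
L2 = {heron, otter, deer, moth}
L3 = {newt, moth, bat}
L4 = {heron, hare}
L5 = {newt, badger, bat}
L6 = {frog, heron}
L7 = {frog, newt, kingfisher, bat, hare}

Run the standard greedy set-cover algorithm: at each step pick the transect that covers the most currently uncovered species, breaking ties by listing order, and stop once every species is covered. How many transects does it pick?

3

Pick 1: L7 covers 5 new species (frog, newt, kingfisher, bat, hare).
Pick 2: L2 covers 4 new species (heron, otter, deer, moth).
Pick 3: L5 covers 1 new species (badger).
Greedy uses 3 transects.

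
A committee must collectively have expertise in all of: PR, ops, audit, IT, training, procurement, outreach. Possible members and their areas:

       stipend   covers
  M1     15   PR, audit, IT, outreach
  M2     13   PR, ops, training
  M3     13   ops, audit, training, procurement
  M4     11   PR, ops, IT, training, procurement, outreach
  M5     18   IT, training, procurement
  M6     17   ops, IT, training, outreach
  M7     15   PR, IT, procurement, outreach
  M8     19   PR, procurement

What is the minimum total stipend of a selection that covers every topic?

24

M3, M4 cover every topic at stipend 13 + 11 = 24.
Any cover uses at least 2 members; among all covering selections none totals below 24.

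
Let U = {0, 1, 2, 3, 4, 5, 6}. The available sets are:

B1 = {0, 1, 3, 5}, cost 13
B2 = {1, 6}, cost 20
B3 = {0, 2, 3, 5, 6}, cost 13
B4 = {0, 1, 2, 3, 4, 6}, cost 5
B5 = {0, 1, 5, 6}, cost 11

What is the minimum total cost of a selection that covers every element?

16

B4, B5 cover every element at cost 5 + 11 = 16.
Any cover uses at least 2 sets; among all covering selections none totals below 16.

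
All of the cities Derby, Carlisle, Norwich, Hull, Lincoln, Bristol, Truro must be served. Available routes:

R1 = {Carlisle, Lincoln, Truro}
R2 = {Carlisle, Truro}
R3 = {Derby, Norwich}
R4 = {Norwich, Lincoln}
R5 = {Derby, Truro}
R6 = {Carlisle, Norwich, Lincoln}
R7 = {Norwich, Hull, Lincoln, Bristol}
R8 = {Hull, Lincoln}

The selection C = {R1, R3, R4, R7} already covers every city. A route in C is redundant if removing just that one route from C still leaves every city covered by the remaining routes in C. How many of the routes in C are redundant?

Drop R1: Carlisle, Truro uncovered — not redundant.
Drop R3: Derby uncovered — not redundant.
Drop R4: the rest still cover every city — redundant.
Drop R7: Hull, Bristol uncovered — not redundant.
1 redundant: R4.

1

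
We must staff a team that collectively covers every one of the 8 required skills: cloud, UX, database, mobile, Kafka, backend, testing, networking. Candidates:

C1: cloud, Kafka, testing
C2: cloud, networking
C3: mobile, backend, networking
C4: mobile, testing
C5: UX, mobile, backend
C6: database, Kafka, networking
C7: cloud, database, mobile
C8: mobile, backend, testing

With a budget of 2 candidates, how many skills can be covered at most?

Choosing C1, C3 covers {cloud, mobile, Kafka, backend, testing, networking} — 6 skills.
No choice of 2 candidates does better; here UX, database are left uncovered.

6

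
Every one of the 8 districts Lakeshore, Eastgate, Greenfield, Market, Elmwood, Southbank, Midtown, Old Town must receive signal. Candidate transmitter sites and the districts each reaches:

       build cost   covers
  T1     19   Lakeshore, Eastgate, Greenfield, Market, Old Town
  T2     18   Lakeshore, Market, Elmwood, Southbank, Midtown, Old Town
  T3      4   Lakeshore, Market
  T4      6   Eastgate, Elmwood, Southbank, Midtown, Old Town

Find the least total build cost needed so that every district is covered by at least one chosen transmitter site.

25

T1, T4 cover every district at build cost 19 + 6 = 25.
Any cover uses at least 2 transmitter sites; among all covering selections none totals below 25.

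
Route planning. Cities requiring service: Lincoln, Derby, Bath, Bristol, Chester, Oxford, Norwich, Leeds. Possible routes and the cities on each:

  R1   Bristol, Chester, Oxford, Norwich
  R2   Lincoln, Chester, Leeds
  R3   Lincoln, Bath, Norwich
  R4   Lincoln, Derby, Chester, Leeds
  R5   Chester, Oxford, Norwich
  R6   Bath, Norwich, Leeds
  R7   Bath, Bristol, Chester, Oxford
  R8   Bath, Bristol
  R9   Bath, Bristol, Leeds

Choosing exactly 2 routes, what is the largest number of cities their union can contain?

7

Choosing R1, R4 covers {Lincoln, Derby, Bristol, Chester, Oxford, Norwich, Leeds} — 7 cities.
No choice of 2 routes does better; here Bath is left uncovered.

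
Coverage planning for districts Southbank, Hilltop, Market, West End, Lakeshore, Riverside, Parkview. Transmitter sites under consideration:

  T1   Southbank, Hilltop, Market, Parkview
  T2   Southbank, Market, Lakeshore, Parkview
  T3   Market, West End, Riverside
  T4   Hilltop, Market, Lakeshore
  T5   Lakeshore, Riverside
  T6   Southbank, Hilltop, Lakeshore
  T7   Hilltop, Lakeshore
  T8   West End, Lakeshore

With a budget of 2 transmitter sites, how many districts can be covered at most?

6

Choosing T1, T3 covers {Southbank, Hilltop, Market, West End, Riverside, Parkview} — 6 districts.
No choice of 2 transmitter sites does better; here Lakeshore is left uncovered.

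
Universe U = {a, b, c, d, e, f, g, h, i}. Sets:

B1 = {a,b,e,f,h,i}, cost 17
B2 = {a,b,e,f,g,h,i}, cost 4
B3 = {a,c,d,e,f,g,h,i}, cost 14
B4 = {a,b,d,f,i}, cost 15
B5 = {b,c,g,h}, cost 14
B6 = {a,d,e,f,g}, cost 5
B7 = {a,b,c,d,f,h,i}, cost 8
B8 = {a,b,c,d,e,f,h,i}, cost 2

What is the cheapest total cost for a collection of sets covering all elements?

6

B2, B8 cover every element at cost 4 + 2 = 6.
Any cover uses at least 2 sets; among all covering selections none totals below 6.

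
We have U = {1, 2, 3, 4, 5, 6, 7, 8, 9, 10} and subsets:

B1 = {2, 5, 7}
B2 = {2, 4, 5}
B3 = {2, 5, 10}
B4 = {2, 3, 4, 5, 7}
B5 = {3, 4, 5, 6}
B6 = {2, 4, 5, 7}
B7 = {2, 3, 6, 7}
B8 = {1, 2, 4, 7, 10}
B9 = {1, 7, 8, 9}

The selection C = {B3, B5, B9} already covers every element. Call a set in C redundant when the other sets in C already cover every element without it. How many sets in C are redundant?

0

Drop B3: 2, 10 uncovered — not redundant.
Drop B5: 3, 4, 6 uncovered — not redundant.
Drop B9: 1, 7, 8, 9 uncovered — not redundant.
None of the sets in C is redundant.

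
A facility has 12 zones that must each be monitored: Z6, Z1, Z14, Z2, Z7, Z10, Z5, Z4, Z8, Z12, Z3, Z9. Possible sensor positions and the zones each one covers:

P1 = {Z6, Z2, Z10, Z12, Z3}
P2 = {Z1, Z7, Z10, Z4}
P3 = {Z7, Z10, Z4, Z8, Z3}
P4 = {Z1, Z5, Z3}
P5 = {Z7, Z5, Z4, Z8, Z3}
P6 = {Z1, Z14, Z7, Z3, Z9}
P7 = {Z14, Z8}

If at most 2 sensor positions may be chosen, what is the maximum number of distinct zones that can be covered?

9

Choosing P1, P5 covers {Z6, Z2, Z7, Z10, Z5, Z4, Z8, Z12, Z3} — 9 zones.
No choice of 2 sensor positions does better; here Z1, Z14, Z9 are left uncovered.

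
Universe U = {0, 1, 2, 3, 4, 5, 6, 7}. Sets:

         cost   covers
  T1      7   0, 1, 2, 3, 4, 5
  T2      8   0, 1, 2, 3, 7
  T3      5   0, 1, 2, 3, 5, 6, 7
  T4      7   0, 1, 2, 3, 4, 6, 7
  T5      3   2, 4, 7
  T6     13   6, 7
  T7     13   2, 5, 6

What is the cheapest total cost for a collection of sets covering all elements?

T3, T5 cover every element at cost 5 + 3 = 8.
Any cover uses at least 2 sets; among all covering selections none totals below 8.

8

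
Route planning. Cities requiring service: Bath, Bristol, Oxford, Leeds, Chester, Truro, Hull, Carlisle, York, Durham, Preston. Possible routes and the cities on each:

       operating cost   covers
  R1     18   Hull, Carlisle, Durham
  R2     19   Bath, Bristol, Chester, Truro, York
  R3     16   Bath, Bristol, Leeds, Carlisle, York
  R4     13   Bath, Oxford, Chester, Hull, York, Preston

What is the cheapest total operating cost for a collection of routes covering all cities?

R1, R2, R3, R4 cover every city at operating cost 18 + 19 + 16 + 13 = 66.
Any cover uses at least 4 routes; among all covering selections none totals below 66.

66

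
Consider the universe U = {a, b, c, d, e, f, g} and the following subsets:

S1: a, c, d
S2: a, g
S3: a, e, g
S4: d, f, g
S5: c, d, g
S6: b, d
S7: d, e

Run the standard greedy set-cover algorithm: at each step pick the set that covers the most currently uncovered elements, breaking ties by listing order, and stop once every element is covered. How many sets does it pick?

Pick 1: S1 covers 3 new elements (a, c, d).
Pick 2: S3 covers 2 new elements (e, g).
Pick 3: S4 covers 1 new elements (f).
Pick 4: S6 covers 1 new elements (b).
Greedy uses 4 sets.

4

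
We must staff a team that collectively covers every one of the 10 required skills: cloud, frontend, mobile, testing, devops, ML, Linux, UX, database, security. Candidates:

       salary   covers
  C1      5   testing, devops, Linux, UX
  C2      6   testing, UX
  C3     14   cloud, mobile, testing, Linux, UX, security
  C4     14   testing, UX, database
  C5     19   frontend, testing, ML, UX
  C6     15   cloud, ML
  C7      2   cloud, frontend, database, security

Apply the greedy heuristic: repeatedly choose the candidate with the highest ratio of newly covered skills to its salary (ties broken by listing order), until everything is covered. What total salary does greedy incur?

Pick 1: C7 adds 4 new (cloud, frontend, database, security) at salary 2 (ratio 4/2).
Pick 2: C1 adds 4 new (testing, devops, Linux, UX) at salary 5 (ratio 4/5).
Pick 3: C3 adds 1 new (mobile) at salary 14 (ratio 1/14).
Pick 4: C6 adds 1 new (ML) at salary 15 (ratio 1/15).
Greedy total salary: 2 + 5 + 14 + 15 = 36.

36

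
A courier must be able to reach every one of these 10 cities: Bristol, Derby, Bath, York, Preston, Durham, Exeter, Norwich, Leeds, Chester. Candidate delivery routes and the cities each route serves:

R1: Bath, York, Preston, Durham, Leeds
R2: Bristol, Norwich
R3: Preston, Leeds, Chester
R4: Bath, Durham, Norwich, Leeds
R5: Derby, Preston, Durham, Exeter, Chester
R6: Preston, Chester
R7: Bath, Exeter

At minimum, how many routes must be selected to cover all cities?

R1, R2, R5 together cover {Bristol, Derby, Bath, York, Preston, Durham, Exeter, Norwich, Leeds, Chester} — every city.
No 2 of the 7 routes cover everything (all 21 pairs fall short), so 3 is minimum.

3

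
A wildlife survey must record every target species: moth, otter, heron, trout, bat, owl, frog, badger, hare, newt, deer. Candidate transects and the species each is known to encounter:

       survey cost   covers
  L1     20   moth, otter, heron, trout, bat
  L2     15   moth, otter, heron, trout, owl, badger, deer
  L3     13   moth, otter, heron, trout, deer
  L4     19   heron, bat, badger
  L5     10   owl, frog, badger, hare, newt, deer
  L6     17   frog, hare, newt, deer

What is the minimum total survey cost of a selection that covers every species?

L1, L5 cover every species at survey cost 20 + 10 = 30.
Any cover uses at least 2 transects; among all covering selections none totals below 30.
Greedy by coverage-per-survey cost would pick L5, L3, L4 for 42 — worse than the optimum 30.

30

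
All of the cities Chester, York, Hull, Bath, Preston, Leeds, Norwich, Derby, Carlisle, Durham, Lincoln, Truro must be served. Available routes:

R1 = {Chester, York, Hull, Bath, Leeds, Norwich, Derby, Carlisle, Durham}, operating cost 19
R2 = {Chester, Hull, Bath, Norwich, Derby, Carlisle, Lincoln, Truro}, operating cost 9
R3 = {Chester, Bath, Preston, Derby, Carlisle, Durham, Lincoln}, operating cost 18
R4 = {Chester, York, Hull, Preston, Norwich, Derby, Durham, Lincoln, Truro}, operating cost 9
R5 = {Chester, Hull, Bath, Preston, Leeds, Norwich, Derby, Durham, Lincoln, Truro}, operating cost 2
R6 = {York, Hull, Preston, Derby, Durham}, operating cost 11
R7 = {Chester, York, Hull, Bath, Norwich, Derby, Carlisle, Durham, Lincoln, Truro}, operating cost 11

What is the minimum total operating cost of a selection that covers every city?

13

R5, R7 cover every city at operating cost 2 + 11 = 13.
Any cover uses at least 2 routes; among all covering selections none totals below 13.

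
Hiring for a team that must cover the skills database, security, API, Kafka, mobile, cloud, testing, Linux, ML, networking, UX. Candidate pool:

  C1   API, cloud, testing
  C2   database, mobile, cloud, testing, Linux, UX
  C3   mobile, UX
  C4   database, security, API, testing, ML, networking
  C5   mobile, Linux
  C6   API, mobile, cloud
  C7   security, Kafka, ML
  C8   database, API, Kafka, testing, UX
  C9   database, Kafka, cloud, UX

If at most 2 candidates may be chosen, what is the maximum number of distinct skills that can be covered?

10

Choosing C2, C4 covers {database, security, API, mobile, cloud, testing, Linux, ML, networking, UX} — 10 skills.
No choice of 2 candidates does better; here Kafka is left uncovered.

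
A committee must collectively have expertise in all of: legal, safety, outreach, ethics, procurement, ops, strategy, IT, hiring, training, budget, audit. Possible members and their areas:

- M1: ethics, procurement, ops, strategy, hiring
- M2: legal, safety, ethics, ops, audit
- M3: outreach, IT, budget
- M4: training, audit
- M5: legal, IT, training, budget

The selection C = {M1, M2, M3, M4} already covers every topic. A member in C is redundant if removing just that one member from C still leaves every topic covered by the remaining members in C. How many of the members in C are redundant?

0

Drop M1: procurement, strategy, hiring uncovered — not redundant.
Drop M2: legal, safety uncovered — not redundant.
Drop M3: outreach, IT, budget uncovered — not redundant.
Drop M4: training uncovered — not redundant.
None of the members in C is redundant.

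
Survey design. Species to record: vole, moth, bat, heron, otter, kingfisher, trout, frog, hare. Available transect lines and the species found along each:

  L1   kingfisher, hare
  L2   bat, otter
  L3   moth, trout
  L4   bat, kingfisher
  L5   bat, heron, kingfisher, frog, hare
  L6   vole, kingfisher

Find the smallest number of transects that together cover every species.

4

L2, L3, L5, L6 together cover {vole, moth, bat, heron, otter, kingfisher, trout, frog, hare} — every species.
No 3 of the 6 transects cover everything (all 20 triples fall short), so 4 is minimum.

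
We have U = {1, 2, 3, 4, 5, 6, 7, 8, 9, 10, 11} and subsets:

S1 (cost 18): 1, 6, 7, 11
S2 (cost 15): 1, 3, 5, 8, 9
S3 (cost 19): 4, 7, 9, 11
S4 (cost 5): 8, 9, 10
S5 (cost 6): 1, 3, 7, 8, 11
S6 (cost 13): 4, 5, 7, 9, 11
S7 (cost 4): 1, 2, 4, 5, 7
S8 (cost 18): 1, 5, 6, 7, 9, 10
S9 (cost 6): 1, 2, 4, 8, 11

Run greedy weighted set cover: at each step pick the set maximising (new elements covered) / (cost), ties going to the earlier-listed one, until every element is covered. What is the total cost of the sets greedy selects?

Pick 1: S7 adds 5 new (1, 2, 4, 5, 7) at cost 4 (ratio 5/4).
Pick 2: S4 adds 3 new (8, 9, 10) at cost 5 (ratio 3/5).
Pick 3: S5 adds 2 new (3, 11) at cost 6 (ratio 2/6).
Pick 4: S1 adds 1 new (6) at cost 18 (ratio 1/18).
Greedy total cost: 4 + 5 + 6 + 18 = 33. (The true optimum is 28, so greedy overshoots here.)

33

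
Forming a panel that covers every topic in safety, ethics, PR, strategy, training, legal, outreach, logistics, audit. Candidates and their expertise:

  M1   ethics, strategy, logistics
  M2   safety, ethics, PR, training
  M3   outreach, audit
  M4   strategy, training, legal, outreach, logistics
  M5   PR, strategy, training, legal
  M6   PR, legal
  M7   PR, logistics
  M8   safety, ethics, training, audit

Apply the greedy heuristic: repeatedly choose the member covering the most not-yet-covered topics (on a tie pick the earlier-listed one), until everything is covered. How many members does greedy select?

Pick 1: M4 covers 5 new topics (strategy, training, legal, outreach, logistics).
Pick 2: M2 covers 3 new topics (safety, ethics, PR).
Pick 3: M3 covers 1 new topics (audit).
Greedy uses 3 members.

3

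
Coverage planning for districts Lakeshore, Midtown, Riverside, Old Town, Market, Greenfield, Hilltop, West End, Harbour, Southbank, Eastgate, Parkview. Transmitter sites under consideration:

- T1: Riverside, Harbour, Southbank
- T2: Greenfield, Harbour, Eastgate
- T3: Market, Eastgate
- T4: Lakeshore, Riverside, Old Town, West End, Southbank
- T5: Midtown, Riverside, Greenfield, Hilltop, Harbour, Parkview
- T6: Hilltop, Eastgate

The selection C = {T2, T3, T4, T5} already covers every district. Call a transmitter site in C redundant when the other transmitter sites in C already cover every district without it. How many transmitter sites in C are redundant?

1

Drop T2: the rest still cover every district — redundant.
Drop T3: Market uncovered — not redundant.
Drop T4: Lakeshore, Old Town, West End, Southbank uncovered — not redundant.
Drop T5: Midtown, Hilltop, Parkview uncovered — not redundant.
1 redundant: T2.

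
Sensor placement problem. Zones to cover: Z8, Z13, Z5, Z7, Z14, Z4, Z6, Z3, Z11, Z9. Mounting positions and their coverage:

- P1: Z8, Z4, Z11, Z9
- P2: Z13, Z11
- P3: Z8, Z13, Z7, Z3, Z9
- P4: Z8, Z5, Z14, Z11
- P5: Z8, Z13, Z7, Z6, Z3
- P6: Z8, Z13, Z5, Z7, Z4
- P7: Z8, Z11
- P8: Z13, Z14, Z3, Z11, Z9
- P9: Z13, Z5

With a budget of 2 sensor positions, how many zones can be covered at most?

Choosing P6, P8 covers {Z8, Z13, Z5, Z7, Z14, Z4, Z3, Z11, Z9} — 9 zones.
No choice of 2 sensor positions does better; here Z6 is left uncovered.

9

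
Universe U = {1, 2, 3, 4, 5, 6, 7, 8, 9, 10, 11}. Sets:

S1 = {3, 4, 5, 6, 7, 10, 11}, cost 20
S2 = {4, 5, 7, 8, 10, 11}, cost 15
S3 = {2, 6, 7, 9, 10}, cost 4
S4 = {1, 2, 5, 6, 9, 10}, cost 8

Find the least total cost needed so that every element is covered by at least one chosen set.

43

S1, S2, S4 cover every element at cost 20 + 15 + 8 = 43.
Any cover uses at least 3 sets; among all covering selections none totals below 43.
Greedy by coverage-per-cost would pick S3, S2, S4, S1 for 47 — worse than the optimum 43.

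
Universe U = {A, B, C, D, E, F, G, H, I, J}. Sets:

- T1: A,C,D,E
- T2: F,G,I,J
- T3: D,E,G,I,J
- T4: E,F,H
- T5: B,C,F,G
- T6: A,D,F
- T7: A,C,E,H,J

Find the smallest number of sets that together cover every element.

T3, T5, T7 together cover {A, B, C, D, E, F, G, H, I, J} — every element.
No 2 of the 7 sets cover everything (all 21 pairs fall short), so 3 is minimum.

3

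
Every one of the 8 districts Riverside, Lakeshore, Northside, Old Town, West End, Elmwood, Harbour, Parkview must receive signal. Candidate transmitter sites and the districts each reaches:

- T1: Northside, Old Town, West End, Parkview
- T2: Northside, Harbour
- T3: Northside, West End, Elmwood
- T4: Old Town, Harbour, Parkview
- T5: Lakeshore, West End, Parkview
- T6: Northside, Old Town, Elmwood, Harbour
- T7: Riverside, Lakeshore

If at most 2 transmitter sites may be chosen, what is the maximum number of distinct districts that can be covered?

7

Choosing T5, T6 covers {Lakeshore, Northside, Old Town, West End, Elmwood, Harbour, Parkview} — 7 districts.
No choice of 2 transmitter sites does better; here Riverside is left uncovered.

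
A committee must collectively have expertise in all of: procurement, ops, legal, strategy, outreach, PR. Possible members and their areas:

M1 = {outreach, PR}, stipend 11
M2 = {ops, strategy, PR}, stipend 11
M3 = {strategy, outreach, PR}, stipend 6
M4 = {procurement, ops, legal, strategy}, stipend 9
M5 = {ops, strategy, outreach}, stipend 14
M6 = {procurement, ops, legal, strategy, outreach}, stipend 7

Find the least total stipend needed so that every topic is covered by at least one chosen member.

13

M3, M6 cover every topic at stipend 6 + 7 = 13.
Any cover uses at least 2 members; among all covering selections none totals below 13.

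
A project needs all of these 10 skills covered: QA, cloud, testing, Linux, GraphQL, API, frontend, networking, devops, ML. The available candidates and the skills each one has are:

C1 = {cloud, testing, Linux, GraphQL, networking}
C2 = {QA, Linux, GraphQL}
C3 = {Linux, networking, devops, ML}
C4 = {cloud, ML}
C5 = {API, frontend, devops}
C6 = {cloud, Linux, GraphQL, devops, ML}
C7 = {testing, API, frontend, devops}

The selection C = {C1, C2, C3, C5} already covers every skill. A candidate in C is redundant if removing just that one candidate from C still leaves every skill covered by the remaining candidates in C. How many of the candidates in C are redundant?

Drop C1: cloud, testing uncovered — not redundant.
Drop C2: QA uncovered — not redundant.
Drop C3: ML uncovered — not redundant.
Drop C5: API, frontend uncovered — not redundant.
None of the candidates in C is redundant.

0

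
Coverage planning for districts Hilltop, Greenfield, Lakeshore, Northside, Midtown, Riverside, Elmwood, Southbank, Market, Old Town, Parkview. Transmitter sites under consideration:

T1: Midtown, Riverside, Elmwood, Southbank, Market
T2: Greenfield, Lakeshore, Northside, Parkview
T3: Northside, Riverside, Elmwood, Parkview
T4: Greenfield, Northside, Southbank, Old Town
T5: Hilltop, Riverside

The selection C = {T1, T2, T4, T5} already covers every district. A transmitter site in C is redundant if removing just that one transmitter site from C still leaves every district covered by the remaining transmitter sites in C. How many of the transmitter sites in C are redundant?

0

Drop T1: Midtown, Elmwood, Market uncovered — not redundant.
Drop T2: Lakeshore, Parkview uncovered — not redundant.
Drop T4: Old Town uncovered — not redundant.
Drop T5: Hilltop uncovered — not redundant.
None of the transmitter sites in C is redundant.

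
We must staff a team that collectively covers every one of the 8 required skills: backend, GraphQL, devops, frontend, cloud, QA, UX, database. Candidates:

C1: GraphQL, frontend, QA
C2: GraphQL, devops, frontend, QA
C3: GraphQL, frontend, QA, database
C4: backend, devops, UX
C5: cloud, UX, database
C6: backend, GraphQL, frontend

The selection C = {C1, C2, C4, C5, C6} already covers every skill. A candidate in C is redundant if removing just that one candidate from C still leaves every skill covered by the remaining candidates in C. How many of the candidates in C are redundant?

Drop C1: the rest still cover every skill — redundant.
Drop C2: the rest still cover every skill — redundant.
Drop C4: the rest still cover every skill — redundant.
Drop C5: cloud, database uncovered — not redundant.
Drop C6: the rest still cover every skill — redundant.
4 redundant: C1, C2, C4, C6.

4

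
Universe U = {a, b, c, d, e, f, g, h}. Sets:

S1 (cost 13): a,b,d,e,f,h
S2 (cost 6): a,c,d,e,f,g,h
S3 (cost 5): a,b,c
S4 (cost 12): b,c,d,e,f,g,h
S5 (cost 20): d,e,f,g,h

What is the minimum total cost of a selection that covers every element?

11

S2, S3 cover every element at cost 6 + 5 = 11.
Any cover uses at least 2 sets; among all covering selections none totals below 11.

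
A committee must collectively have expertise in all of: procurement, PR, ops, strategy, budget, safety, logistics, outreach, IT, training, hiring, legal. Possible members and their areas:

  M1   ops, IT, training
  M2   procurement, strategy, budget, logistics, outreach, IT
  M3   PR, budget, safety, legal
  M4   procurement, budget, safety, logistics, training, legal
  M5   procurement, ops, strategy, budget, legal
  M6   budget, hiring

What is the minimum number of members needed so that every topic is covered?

M1, M2, M3, M6 together cover {procurement, PR, ops, strategy, budget, safety, logistics, outreach, IT, training, hiring, legal} — every topic.
No 3 of the 6 members cover everything (all 20 triples fall short), so 4 is minimum.

4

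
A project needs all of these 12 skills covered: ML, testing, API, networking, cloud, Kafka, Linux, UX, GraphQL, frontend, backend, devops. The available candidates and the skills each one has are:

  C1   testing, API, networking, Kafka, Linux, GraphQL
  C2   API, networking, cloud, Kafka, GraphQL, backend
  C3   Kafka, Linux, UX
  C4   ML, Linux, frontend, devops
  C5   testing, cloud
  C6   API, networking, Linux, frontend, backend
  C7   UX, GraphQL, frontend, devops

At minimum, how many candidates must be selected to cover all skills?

4

C1, C2, C3, C4 together cover {ML, testing, API, networking, cloud, Kafka, Linux, UX, GraphQL, frontend, backend, devops} — every skill.
No 3 of the 7 candidates cover everything (all 35 triples fall short), so 4 is minimum.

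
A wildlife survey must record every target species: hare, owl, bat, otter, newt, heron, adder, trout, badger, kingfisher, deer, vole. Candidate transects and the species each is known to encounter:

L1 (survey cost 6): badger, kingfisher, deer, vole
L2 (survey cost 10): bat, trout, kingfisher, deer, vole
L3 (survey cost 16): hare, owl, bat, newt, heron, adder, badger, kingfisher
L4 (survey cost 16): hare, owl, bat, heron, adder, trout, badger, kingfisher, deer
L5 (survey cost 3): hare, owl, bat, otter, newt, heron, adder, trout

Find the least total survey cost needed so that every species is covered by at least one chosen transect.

9

L1, L5 cover every species at survey cost 6 + 3 = 9.
Any cover uses at least 2 transects; among all covering selections none totals below 9.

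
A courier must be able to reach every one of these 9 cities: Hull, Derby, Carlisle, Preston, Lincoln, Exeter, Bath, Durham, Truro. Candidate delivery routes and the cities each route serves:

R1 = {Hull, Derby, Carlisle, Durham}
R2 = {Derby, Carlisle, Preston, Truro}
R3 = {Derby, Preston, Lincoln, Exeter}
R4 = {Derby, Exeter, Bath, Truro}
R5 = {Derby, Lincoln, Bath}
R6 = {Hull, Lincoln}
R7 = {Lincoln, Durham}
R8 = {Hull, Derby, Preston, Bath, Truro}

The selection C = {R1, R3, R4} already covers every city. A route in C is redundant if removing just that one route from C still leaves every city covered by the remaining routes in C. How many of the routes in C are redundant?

0

Drop R1: Hull, Carlisle, Durham uncovered — not redundant.
Drop R3: Preston, Lincoln uncovered — not redundant.
Drop R4: Bath, Truro uncovered — not redundant.
None of the routes in C is redundant.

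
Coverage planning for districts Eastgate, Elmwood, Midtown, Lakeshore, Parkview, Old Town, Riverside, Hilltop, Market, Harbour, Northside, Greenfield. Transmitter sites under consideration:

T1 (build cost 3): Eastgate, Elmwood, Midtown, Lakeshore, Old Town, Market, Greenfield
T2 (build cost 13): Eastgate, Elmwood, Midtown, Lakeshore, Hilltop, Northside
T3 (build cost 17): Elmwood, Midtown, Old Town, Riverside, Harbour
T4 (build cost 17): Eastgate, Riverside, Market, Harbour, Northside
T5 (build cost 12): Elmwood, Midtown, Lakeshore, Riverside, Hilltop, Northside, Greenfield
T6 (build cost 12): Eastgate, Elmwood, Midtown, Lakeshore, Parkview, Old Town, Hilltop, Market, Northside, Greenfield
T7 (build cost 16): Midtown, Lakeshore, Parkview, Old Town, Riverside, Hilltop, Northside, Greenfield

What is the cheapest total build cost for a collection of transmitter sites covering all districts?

29

T3, T6 cover every district at build cost 17 + 12 = 29.
Any cover uses at least 2 transmitter sites; among all covering selections none totals below 29.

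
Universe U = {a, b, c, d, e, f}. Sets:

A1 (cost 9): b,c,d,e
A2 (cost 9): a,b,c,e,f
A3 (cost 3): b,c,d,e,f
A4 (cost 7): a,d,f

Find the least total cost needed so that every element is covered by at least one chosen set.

A3, A4 cover every element at cost 3 + 7 = 10.
Any cover uses at least 2 sets; among all covering selections none totals below 10.

10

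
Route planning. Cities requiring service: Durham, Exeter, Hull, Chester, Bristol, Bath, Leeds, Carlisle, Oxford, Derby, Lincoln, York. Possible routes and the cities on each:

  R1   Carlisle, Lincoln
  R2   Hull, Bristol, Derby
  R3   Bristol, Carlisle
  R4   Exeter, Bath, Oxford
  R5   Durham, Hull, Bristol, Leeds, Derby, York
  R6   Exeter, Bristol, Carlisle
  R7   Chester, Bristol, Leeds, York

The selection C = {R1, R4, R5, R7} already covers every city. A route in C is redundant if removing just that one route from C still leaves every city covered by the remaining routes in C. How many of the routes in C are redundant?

Drop R1: Carlisle, Lincoln uncovered — not redundant.
Drop R4: Exeter, Bath, Oxford uncovered — not redundant.
Drop R5: Durham, Hull, Derby uncovered — not redundant.
Drop R7: Chester uncovered — not redundant.
None of the routes in C is redundant.

0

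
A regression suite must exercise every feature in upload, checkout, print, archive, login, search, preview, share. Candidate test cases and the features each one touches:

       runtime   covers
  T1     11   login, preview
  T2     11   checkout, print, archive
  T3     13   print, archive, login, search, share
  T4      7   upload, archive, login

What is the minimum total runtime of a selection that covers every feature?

42

T1, T2, T3, T4 cover every feature at runtime 11 + 11 + 13 + 7 = 42.
Any cover uses at least 4 test cases; among all covering selections none totals below 42.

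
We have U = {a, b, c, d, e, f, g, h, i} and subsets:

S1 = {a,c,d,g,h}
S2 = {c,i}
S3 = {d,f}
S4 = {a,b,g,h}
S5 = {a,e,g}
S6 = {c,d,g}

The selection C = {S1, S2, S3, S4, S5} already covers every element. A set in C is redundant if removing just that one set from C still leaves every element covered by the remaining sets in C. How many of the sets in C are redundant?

1

Drop S1: the rest still cover every element — redundant.
Drop S2: i uncovered — not redundant.
Drop S3: f uncovered — not redundant.
Drop S4: b uncovered — not redundant.
Drop S5: e uncovered — not redundant.
1 redundant: S1.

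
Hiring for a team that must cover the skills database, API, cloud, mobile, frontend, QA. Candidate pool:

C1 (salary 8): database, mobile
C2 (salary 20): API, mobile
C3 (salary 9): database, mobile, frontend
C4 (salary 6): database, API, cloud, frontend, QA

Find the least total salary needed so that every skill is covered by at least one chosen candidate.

14

C1, C4 cover every skill at salary 8 + 6 = 14.
Any cover uses at least 2 candidates; among all covering selections none totals below 14.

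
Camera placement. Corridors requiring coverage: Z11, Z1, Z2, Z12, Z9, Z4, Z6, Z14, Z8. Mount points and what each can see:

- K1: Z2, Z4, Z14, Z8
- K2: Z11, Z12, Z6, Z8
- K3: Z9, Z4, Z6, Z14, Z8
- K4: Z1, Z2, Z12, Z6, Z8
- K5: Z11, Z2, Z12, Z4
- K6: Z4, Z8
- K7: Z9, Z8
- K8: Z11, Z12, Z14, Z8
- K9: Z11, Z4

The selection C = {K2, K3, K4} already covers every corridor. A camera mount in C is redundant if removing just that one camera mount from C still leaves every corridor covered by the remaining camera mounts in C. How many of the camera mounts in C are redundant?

0

Drop K2: Z11 uncovered — not redundant.
Drop K3: Z9, Z4, Z14 uncovered — not redundant.
Drop K4: Z1, Z2 uncovered — not redundant.
None of the camera mounts in C is redundant.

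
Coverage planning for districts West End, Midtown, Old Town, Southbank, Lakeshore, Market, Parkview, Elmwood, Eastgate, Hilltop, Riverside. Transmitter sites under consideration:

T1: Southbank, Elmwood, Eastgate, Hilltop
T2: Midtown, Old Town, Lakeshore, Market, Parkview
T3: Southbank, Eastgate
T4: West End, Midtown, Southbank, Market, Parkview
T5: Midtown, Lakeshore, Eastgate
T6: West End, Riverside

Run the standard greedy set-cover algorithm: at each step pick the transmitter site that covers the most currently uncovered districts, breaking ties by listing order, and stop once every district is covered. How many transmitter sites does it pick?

Pick 1: T2 covers 5 new districts (Midtown, Old Town, Lakeshore, Market, Parkview).
Pick 2: T1 covers 4 new districts (Southbank, Elmwood, Eastgate, Hilltop).
Pick 3: T6 covers 2 new districts (West End, Riverside).
Greedy uses 3 transmitter sites.

3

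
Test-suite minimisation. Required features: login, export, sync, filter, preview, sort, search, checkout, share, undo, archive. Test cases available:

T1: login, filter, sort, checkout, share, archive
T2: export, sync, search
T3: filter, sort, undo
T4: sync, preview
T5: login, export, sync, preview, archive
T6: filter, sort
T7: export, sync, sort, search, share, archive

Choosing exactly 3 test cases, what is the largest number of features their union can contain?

10

Choosing T1, T2, T3 covers {login, export, sync, filter, sort, search, checkout, share, undo, archive} — 10 features.
No choice of 3 test cases does better; here preview is left uncovered.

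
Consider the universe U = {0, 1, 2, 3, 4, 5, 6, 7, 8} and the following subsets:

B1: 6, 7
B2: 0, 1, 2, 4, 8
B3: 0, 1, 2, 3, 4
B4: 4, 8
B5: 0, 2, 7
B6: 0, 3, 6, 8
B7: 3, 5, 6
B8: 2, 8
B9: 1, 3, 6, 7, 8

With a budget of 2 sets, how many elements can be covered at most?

8

Choosing B2, B7 covers {0, 1, 2, 3, 4, 5, 6, 8} — 8 elements.
No choice of 2 sets does better; here 7 is left uncovered.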